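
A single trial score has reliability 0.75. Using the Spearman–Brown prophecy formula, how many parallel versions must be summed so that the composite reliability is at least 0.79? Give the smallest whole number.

2

k ≥ ρ*(1−ρ₁)/(ρ₁(1−ρ*)) = 0.79·0.25 / (0.75·0.21) = 1.254.
Smallest integer k = 2.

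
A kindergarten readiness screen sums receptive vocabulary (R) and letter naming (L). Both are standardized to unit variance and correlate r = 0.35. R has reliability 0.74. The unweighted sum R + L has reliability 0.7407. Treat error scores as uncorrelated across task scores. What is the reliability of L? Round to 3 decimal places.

Var(R+L) = 2 + 2·0.35 = 2.700.
True-score variance = ρ_R + ρ_L + 2·0.35, so 0.7407 = (0.74 + ρ_L + 0.70) / 2.700.
ρ_L = 0.7407·2.700 − 0.74 − 0.70 = 0.560.

0.560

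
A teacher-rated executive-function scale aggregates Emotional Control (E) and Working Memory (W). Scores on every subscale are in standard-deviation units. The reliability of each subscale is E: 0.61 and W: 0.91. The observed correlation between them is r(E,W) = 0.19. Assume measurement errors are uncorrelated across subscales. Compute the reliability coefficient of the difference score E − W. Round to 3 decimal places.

0.704

Var(E−W) = 1 + 1 − 2·0.19 = 2 − 0.38 = 1.62.
With uncorrelated errors the cross-covariances are all true-score covariance, so they carry over unchanged; only the diagonal terms shrink to ρᵢσᵢ².
True-score variance = [0.61 + 0.91] − 0.38 = 1.52 − 0.38 = 1.14.
Reliability = 1.14 / 1.62 = 0.704.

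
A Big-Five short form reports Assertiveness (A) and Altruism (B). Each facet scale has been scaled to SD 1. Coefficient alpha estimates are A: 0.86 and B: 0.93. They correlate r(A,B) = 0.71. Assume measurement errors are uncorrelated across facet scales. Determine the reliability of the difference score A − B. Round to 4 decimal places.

0.6379

Var(A−B) = 1 + 1 − 2·0.71 = 2 − 1.42 = 0.58.
Under uncorrelated errors the observed covariances equal the true-score covariances, so only the own-variance terms attenuate.
True-score variance = [0.86 + 0.93] − 1.42 = 1.79 − 1.42 = 0.37.
Reliability = 0.37 / 0.58 = 0.6379.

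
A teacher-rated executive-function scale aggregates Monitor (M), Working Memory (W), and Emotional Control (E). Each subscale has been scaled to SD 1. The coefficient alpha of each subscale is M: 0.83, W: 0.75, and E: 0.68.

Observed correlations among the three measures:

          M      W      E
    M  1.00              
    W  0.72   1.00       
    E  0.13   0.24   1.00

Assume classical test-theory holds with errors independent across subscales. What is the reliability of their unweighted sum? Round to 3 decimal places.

Var(M+W+E) = 3 + 2·[0.72 + 0.13 + 0.24] = 3 + 2.18 = 5.18.
With uncorrelated errors the cross-covariances are all true-score covariance, so they carry over unchanged; only the diagonal terms shrink to ρᵢσᵢ².
True-score variance = [0.83 + 0.75 + 0.68] + 2.18 = 2.26 + 2.18 = 4.44.
Reliability = 4.44 / 5.18 = 0.857.

0.857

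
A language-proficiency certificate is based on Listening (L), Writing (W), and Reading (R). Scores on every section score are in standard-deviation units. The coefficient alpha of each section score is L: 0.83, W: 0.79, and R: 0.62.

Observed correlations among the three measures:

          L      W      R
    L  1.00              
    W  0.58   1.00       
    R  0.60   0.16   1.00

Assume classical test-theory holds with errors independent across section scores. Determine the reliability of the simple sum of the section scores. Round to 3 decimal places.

Var(L+W+R) = 3 + 2·[0.58 + 0.60 + 0.16] = 3 + 2.68 = 5.68.
With uncorrelated errors the cross-covariances are all true-score covariance, so they carry over unchanged; only the diagonal terms shrink to ρᵢσᵢ².
True-score variance = [0.83 + 0.79 + 0.62] + 2.68 = 2.24 + 2.68 = 4.92.
Reliability = 4.92 / 5.68 = 0.866.

0.866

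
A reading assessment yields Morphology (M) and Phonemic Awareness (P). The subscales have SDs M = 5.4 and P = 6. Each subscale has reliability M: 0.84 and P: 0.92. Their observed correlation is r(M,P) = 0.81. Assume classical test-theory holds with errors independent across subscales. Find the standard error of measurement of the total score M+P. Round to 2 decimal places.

Var(total) = 65.16 + 52.488 = 117.648.
True-score variance = 57.6144 + 52.488 = 110.102, so reliability = 0.9359.
Error variance = 117.648 − 110.102 = 7.5456; SEM = √7.5456 = 2.75.

2.75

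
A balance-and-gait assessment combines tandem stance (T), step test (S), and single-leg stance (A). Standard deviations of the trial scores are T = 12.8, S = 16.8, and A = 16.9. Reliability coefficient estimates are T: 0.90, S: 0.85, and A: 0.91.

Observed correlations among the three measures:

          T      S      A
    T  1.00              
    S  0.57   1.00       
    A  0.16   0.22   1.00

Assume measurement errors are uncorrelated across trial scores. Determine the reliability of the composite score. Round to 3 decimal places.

Var(T+S+A) = 12.8² + 16.8² + 16.9² + 2·[12.8·16.8·0.57 + 12.8·16.9·0.16 + 16.8·16.9·0.22] = 731.69 + 439.293 = 1170.98.
With uncorrelated errors the cross-covariances are all true-score covariance, so they carry over unchanged; only the diagonal terms shrink to ρᵢσᵢ².
True-score variance = [12.8²·0.90 + 16.8²·0.85 + 16.9²·0.91] + 439.293 = 647.265 + 439.293 = 1086.56.
Reliability = 1086.56 / 1170.98 = 0.928.

0.928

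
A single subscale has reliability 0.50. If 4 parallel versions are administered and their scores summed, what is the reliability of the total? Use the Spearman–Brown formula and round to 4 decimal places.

ρ_k = kρ / (1 + (k−1)ρ) = 4·0.50 / (1 + 3·0.50) = 2.000 / 2.500 = 0.8000.

0.8000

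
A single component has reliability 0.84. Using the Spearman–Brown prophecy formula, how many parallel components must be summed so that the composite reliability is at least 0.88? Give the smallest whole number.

2

k ≥ ρ*(1−ρ₁)/(ρ₁(1−ρ*)) = 0.88·0.16 / (0.84·0.12) = 1.397.
Smallest integer k = 2.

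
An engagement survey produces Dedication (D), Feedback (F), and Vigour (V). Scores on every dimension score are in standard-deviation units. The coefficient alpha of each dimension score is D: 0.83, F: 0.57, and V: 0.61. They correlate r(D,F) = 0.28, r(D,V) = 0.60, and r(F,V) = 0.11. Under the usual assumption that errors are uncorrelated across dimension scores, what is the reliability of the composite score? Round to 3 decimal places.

0.801

Var(D+F+V) = 3 + 2·[0.28 + 0.60 + 0.11] = 3 + 1.98 = 4.98.
Under uncorrelated errors the observed covariances equal the true-score covariances, so only the own-variance terms attenuate.
True-score variance = [0.83 + 0.57 + 0.61] + 1.98 = 2.01 + 1.98 = 3.99.
Reliability = 3.99 / 4.98 = 0.801.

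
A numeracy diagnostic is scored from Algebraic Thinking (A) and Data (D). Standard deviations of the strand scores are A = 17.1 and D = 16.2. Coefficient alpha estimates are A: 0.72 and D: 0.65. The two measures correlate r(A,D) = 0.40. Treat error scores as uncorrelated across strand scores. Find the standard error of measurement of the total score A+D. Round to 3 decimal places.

13.181

Var(total) = 554.85 + 221.616 = 776.466.
True-score variance = 381.121 + 221.616 = 602.737, so reliability = 0.7763.
Error variance = 776.466 − 602.737 = 173.729; SEM = √173.729 = 13.181.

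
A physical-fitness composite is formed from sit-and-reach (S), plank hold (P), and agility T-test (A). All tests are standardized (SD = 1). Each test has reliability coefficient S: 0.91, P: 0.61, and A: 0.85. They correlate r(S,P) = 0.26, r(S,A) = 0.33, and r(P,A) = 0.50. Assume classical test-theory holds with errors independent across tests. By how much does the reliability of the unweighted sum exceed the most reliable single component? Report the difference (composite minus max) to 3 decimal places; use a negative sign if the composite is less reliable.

Var(sum) = 3 + 2.18 = 5.18; true-score variance = 2.37 + 2.18 = 4.55; composite reliability = 0.8784.
Max component reliability = 0.9100.
Difference = 0.8784 − 0.9100 = -0.032.

-0.032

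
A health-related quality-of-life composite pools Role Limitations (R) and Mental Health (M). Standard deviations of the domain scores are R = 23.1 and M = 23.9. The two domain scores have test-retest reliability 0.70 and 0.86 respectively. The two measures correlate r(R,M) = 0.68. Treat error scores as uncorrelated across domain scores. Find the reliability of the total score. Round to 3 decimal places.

Var(R+M) = 23.1² + 23.9² + 2·[23.1·23.9·0.68] = 1104.82 + 750.842 = 1855.66.
Under uncorrelated errors the observed covariances equal the true-score covariances, so only the own-variance terms attenuate.
True-score variance = [23.1²·0.70 + 23.9²·0.86] + 750.842 = 864.768 + 750.842 = 1615.61.
Reliability = 1615.61 / 1855.66 = 0.871.

0.871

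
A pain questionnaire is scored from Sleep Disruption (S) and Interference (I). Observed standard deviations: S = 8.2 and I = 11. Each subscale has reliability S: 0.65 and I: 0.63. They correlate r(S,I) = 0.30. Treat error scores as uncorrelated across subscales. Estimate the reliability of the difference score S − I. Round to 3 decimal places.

0.491

Var(S−I) = 8.2² + 11² − 2·8.2·11·0.30 = 188.24 − 54.12 = 134.12.
With uncorrelated errors the cross-covariances are all true-score covariance, so they carry over unchanged; only the diagonal terms shrink to ρᵢσᵢ².
True-score variance = [8.2²·0.65 + 11²·0.63] − 54.12 = 119.936 − 54.12 = 65.816.
Reliability = 65.816 / 134.12 = 0.491.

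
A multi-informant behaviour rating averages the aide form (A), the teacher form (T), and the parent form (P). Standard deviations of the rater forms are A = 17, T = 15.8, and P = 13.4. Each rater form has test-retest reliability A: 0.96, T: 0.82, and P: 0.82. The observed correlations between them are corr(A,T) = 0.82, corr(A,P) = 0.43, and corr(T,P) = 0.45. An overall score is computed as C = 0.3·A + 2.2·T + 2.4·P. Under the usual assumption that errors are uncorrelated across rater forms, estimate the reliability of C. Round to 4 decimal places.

Var(C) = 0.3²·17² + 2.2²·15.8² + 2.4²·13.4² + 2·[0.66·17·15.8·0.82 + 0.72·17·13.4·0.43 + 5.28·15.8·13.4·0.45] = 2268.53 + 1437.88 = 3706.41.
Because errors are independent across components, Cov(Tᵢ,Tⱼ) = Cov(Xᵢ,Xⱼ); the off-diagonal part of the true-score variance is the same as above.
True-score variance = [0.3²·17²·0.96 + 2.2²·15.8²·0.82 + 2.4²·13.4²·0.82] + 1437.88 = 1863.84 + 1437.88 = 3301.72.
Reliability = 3301.72 / 3706.41 = 0.8908.

0.8908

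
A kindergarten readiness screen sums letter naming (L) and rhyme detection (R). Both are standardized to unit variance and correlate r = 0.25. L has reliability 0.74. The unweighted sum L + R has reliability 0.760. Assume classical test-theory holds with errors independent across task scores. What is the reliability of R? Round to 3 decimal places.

0.660

Var(L+R) = 2 + 2·0.25 = 2.500.
True-score variance = ρ_L + ρ_R + 2·0.25, so 0.760 = (0.74 + ρ_R + 0.50) / 2.500.
ρ_R = 0.760·2.500 − 0.74 − 0.50 = 0.660.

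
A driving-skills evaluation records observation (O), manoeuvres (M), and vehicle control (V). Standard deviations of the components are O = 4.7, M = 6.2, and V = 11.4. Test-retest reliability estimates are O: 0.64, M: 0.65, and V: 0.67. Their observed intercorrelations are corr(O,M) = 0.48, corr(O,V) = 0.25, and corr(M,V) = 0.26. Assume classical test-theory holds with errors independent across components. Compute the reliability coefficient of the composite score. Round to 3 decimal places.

Var(O+M+V) = 4.7² + 6.2² + 11.4² + 2·[4.7·6.2·0.48 + 4.7·11.4·0.25 + 6.2·11.4·0.26] = 190.49 + 91.518 = 282.008.
Under uncorrelated errors the observed covariances equal the true-score covariances, so only the own-variance terms attenuate.
True-score variance = [4.7²·0.64 + 6.2²·0.65 + 11.4²·0.67] + 91.518 = 126.197 + 91.518 = 217.715.
Reliability = 217.715 / 282.008 = 0.772.

0.772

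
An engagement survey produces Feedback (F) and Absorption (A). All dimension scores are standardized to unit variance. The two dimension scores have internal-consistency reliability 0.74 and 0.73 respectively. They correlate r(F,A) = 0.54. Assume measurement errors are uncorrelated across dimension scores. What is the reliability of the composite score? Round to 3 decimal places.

Var(F+A) = 2 + 2·[0.54] = 2 + 1.08 = 3.08.
With uncorrelated errors the cross-covariances are all true-score covariance, so they carry over unchanged; only the diagonal terms shrink to ρᵢσᵢ².
True-score variance = [0.74 + 0.73] + 1.08 = 1.47 + 1.08 = 2.55.
Reliability = 2.55 / 3.08 = 0.828.

0.828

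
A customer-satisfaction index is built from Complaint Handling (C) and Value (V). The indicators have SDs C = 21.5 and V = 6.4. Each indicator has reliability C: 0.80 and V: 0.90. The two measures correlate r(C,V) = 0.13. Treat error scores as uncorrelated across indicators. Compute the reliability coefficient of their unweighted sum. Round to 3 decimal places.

0.821

Var(C+V) = 21.5² + 6.4² + 2·[21.5·6.4·0.13] = 503.21 + 35.776 = 538.986.
Because errors are independent across components, Cov(Tᵢ,Tⱼ) = Cov(Xᵢ,Xⱼ); the off-diagonal part of the true-score variance is the same as above.
True-score variance = [21.5²·0.80 + 6.4²·0.90] + 35.776 = 406.664 + 35.776 = 442.44.
Reliability = 442.44 / 538.986 = 0.821.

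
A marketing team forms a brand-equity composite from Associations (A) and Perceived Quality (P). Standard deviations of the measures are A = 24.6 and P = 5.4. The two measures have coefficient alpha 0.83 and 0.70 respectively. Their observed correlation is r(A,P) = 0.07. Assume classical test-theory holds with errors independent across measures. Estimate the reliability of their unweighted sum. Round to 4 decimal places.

Var(A+P) = 24.6² + 5.4² + 2·[24.6·5.4·0.07] = 634.32 + 18.5976 = 652.918.
Under uncorrelated errors the observed covariances equal the true-score covariances, so only the own-variance terms attenuate.
True-score variance = [24.6²·0.83 + 5.4²·0.70] + 18.5976 = 522.695 + 18.5976 = 541.292.
Reliability = 541.292 / 652.918 = 0.8290.

0.8290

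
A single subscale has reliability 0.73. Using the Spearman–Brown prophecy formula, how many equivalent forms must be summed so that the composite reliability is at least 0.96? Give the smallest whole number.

9

k ≥ ρ*(1−ρ₁)/(ρ₁(1−ρ*)) = 0.96·0.27 / (0.73·0.04) = 8.877.
Smallest integer k = 9.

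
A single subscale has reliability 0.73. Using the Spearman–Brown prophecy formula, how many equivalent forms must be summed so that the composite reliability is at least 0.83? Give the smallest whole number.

k ≥ ρ*(1−ρ₁)/(ρ₁(1−ρ*)) = 0.83·0.27 / (0.73·0.17) = 1.806.
Smallest integer k = 2.

2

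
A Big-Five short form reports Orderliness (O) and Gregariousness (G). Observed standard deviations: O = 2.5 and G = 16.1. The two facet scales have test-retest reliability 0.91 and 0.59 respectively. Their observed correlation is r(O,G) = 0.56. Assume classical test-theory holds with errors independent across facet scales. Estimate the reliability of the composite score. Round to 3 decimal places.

Var(O+G) = 2.5² + 16.1² + 2·[2.5·16.1·0.56] = 265.46 + 45.08 = 310.54.
Under uncorrelated errors the observed covariances equal the true-score covariances, so only the own-variance terms attenuate.
True-score variance = [2.5²·0.91 + 16.1²·0.59] + 45.08 = 158.621 + 45.08 = 203.701.
Reliability = 203.701 / 310.54 = 0.656.

0.656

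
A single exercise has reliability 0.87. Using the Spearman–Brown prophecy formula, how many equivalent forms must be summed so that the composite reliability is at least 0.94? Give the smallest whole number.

3

k ≥ ρ*(1−ρ₁)/(ρ₁(1−ρ*)) = 0.94·0.13 / (0.87·0.06) = 2.341.
Smallest integer k = 3.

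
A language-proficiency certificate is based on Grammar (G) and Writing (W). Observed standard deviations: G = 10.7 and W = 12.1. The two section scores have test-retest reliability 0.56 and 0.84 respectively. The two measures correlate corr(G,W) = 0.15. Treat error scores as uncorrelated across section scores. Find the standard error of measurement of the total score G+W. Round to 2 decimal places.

8.59

Var(total) = 260.9 + 38.841 = 299.741.
True-score variance = 187.099 + 38.841 = 225.94, so reliability = 0.7538.
Error variance = 299.741 − 225.94 = 73.8012; SEM = √73.8012 = 8.59.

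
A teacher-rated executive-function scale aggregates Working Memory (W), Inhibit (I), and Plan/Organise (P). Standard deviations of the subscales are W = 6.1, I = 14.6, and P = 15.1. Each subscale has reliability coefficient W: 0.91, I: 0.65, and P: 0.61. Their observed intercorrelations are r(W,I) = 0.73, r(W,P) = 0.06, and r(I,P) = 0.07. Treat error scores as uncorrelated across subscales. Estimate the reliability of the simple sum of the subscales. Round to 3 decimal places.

Var(W+I+P) = 6.1² + 14.6² + 15.1² + 2·[6.1·14.6·0.73 + 6.1·15.1·0.06 + 14.6·15.1·0.07] = 478.38 + 171.945 = 650.325.
With uncorrelated errors the cross-covariances are all true-score covariance, so they carry over unchanged; only the diagonal terms shrink to ρᵢσᵢ².
True-score variance = [6.1²·0.91 + 14.6²·0.65 + 15.1²·0.61] + 171.945 = 311.501 + 171.945 = 483.446.
Reliability = 483.446 / 650.325 = 0.743.

0.743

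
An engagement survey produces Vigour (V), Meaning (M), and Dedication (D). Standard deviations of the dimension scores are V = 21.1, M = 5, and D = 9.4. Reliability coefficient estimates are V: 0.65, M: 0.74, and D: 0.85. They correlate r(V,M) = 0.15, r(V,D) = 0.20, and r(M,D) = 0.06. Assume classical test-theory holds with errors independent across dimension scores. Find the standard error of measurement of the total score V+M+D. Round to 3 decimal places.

Var(total) = 558.57 + 116.626 = 675.196.
True-score variance = 382.993 + 116.626 = 499.619, so reliability = 0.7400.
Error variance = 675.196 − 499.619 = 175.577; SEM = √175.577 = 13.251.

13.251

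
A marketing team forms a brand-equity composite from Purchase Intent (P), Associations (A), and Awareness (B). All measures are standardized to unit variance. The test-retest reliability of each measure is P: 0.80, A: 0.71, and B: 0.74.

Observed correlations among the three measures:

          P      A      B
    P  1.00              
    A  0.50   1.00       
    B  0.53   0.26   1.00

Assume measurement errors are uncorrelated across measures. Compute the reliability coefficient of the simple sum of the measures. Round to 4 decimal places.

Var(P+A+B) = 3 + 2·[0.50 + 0.53 + 0.26] = 3 + 2.58 = 5.58.
Because errors are independent across components, Cov(Tᵢ,Tⱼ) = Cov(Xᵢ,Xⱼ); the off-diagonal part of the true-score variance is the same as above.
True-score variance = [0.80 + 0.71 + 0.74] + 2.58 = 2.25 + 2.58 = 4.83.
Reliability = 4.83 / 5.58 = 0.8656.

0.8656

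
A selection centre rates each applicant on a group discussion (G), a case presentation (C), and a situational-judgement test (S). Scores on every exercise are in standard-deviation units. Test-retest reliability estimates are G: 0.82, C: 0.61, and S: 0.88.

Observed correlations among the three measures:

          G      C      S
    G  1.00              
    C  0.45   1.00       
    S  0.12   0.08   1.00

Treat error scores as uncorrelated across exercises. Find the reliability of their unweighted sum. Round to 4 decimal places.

Var(G+C+S) = 3 + 2·[0.45 + 0.12 + 0.08] = 3 + 1.3 = 4.3.
Because errors are independent across components, Cov(Tᵢ,Tⱼ) = Cov(Xᵢ,Xⱼ); the off-diagonal part of the true-score variance is the same as above.
True-score variance = [0.82 + 0.61 + 0.88] + 1.3 = 2.31 + 1.3 = 3.61.
Reliability = 3.61 / 4.3 = 0.8395.

0.8395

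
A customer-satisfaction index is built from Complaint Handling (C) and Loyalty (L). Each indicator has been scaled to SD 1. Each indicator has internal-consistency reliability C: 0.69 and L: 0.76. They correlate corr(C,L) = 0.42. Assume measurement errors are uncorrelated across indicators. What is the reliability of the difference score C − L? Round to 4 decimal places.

0.5259

Var(C−L) = 1 + 1 − 2·0.42 = 2 − 0.84 = 1.16.
Because errors are independent across components, Cov(Tᵢ,Tⱼ) = Cov(Xᵢ,Xⱼ); the off-diagonal part of the true-score variance is the same as above.
True-score variance = [0.69 + 0.76] − 0.84 = 1.45 − 0.84 = 0.61.
Reliability = 0.61 / 1.16 = 0.5259.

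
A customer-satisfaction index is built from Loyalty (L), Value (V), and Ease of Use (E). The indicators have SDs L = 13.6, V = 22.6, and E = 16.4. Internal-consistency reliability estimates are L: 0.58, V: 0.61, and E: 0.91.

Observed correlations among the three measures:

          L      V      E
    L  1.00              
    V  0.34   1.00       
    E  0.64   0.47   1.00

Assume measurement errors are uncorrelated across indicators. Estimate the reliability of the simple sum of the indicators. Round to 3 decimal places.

Var(L+V+E) = 13.6² + 22.6² + 16.4² + 2·[13.6·22.6·0.34 + 13.6·16.4·0.64 + 22.6·16.4·0.47] = 964.68 + 842.898 = 1807.58.
Under uncorrelated errors the observed covariances equal the true-score covariances, so only the own-variance terms attenuate.
True-score variance = [13.6²·0.58 + 22.6²·0.61 + 16.4²·0.91] + 842.898 = 663.594 + 842.898 = 1506.49.
Reliability = 1506.49 / 1807.58 = 0.833.

0.833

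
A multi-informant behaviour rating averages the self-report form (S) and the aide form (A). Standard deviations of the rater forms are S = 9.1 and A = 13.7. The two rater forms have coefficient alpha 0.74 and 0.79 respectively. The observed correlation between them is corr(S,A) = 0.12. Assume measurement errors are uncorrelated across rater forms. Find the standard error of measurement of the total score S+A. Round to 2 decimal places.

Var(total) = 270.5 + 29.9208 = 300.421.
True-score variance = 209.554 + 29.9208 = 239.475, so reliability = 0.7971.
Error variance = 300.421 − 239.475 = 60.9455; SEM = √60.9455 = 7.81.

7.81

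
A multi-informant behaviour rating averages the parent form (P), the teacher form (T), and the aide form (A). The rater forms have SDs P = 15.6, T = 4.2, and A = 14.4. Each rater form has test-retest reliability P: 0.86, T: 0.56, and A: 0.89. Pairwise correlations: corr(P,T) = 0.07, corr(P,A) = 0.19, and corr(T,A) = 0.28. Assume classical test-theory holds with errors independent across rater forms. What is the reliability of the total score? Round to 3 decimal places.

Var(P+T+A) = 15.6² + 4.2² + 14.4² + 2·[15.6·4.2·0.07 + 15.6·14.4·0.19 + 4.2·14.4·0.28] = 468.36 + 128.405 = 596.765.
With uncorrelated errors the cross-covariances are all true-score covariance, so they carry over unchanged; only the diagonal terms shrink to ρᵢσᵢ².
True-score variance = [15.6²·0.86 + 4.2²·0.56 + 14.4²·0.89] + 128.405 = 403.718 + 128.405 = 532.123.
Reliability = 532.123 / 596.765 = 0.892.

0.892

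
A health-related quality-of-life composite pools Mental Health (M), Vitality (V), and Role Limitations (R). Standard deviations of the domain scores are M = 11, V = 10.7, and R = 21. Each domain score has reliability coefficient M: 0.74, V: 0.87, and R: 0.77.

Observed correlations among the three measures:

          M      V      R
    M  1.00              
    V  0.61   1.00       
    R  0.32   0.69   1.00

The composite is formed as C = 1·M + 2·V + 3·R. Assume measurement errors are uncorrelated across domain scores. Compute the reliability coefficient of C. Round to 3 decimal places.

0.859

Var(C) = 11² + 2²·10.7² + 3²·21² + 2·[2·11·10.7·0.61 + 3·11·21·0.32 + 6·10.7·21·0.69] = 4547.96 + 2591.22 = 7139.18.
Under uncorrelated errors the observed covariances equal the true-score covariances, so only the own-variance terms attenuate.
True-score variance = [11²·0.74 + 2²·10.7²·0.87 + 3²·21²·0.77] + 2591.22 = 3544.1 + 2591.22 = 6135.32.
Reliability = 6135.32 / 7139.18 = 0.859.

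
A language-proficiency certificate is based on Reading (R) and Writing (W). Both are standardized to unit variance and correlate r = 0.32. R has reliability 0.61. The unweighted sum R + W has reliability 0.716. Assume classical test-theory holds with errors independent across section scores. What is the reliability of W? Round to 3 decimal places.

Var(R+W) = 2 + 2·0.32 = 2.640.
True-score variance = ρ_R + ρ_W + 2·0.32, so 0.716 = (0.61 + ρ_W + 0.64) / 2.640.
ρ_W = 0.716·2.640 − 0.61 − 0.64 = 0.640.

0.640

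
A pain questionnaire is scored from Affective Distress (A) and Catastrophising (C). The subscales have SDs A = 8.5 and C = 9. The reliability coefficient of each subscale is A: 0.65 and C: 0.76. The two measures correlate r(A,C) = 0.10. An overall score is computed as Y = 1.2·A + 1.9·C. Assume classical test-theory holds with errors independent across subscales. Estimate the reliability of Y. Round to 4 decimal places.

Var(Y) = 1.2²·8.5² + 1.9²·9² + 2·[2.28·8.5·9·0.10] = 396.45 + 34.884 = 431.334.
Under uncorrelated errors the observed covariances equal the true-score covariances, so only the own-variance terms attenuate.
True-score variance = [1.2²·8.5²·0.65 + 1.9²·9²·0.76] + 34.884 = 289.858 + 34.884 = 324.742.
Reliability = 324.742 / 431.334 = 0.7529.

0.7529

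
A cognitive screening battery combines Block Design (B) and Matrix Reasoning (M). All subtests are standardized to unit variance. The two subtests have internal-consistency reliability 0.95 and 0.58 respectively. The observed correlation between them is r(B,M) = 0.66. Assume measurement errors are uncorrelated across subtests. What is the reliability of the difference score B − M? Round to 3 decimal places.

Var(B−M) = 1 + 1 − 2·0.66 = 2 − 1.32 = 0.68.
With uncorrelated errors the cross-covariances are all true-score covariance, so they carry over unchanged; only the diagonal terms shrink to ρᵢσᵢ².
True-score variance = [0.95 + 0.58] − 1.32 = 1.53 − 1.32 = 0.21.
Reliability = 0.21 / 0.68 = 0.309.

0.309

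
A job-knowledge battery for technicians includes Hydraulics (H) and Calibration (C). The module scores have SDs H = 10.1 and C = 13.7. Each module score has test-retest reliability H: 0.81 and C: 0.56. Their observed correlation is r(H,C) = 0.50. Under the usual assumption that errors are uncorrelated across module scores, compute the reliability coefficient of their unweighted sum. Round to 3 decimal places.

0.762

Var(H+C) = 10.1² + 13.7² + 2·[10.1·13.7·0.50] = 289.7 + 138.37 = 428.07.
With uncorrelated errors the cross-covariances are all true-score covariance, so they carry over unchanged; only the diagonal terms shrink to ρᵢσᵢ².
True-score variance = [10.1²·0.81 + 13.7²·0.56] + 138.37 = 187.734 + 138.37 = 326.104.
Reliability = 326.104 / 428.07 = 0.762.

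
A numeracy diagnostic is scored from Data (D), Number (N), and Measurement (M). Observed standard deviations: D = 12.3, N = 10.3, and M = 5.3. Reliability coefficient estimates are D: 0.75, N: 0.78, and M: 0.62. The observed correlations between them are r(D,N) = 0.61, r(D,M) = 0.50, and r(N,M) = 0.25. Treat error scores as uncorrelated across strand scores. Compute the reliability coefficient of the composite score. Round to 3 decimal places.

Var(D+N+M) = 12.3² + 10.3² + 5.3² + 2·[12.3·10.3·0.61 + 12.3·5.3·0.50 + 10.3·5.3·0.25] = 285.47 + 247.047 = 532.517.
Because errors are independent across components, Cov(Tᵢ,Tⱼ) = Cov(Xᵢ,Xⱼ); the off-diagonal part of the true-score variance is the same as above.
True-score variance = [12.3²·0.75 + 10.3²·0.78 + 5.3²·0.62] + 247.047 = 213.634 + 247.047 = 460.68.
Reliability = 460.68 / 532.517 = 0.865.

0.865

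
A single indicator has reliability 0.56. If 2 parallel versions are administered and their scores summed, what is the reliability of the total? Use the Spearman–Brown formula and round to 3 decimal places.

ρ_k = kρ / (1 + (k−1)ρ) = 2·0.56 / (1 + 1·0.56) = 1.120 / 1.560 = 0.718.

0.718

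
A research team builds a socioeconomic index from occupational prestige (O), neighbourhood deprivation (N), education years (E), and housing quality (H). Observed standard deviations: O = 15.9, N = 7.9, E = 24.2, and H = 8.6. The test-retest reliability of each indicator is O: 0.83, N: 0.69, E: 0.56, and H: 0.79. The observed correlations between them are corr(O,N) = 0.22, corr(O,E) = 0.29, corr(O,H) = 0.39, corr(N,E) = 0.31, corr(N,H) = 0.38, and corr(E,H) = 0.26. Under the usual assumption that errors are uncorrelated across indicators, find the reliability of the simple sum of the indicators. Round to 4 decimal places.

Var(O+N+E+H) = 15.9² + 7.9² + 24.2² + 8.6² + 2·[15.9·7.9·0.22 + 15.9·24.2·0.29 + 15.9·8.6·0.39 + 7.9·24.2·0.31 + 7.9·8.6·0.38 + 24.2·8.6·0.26] = 974.82 + 663.486 = 1638.31.
Under uncorrelated errors the observed covariances equal the true-score covariances, so only the own-variance terms attenuate.
True-score variance = [15.9²·0.83 + 7.9²·0.69 + 24.2²·0.56 + 8.6²·0.79] + 663.486 = 639.282 + 663.486 = 1302.77.
Reliability = 1302.77 / 1638.31 = 0.7952.

0.7952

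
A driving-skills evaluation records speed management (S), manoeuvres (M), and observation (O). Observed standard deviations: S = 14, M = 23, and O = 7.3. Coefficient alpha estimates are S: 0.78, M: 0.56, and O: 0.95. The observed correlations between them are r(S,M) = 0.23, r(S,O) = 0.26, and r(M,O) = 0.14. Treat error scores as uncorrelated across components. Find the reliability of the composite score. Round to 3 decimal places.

0.729

Var(S+M+O) = 14² + 23² + 7.3² + 2·[14·23·0.23 + 14·7.3·0.26 + 23·7.3·0.14] = 778.29 + 248.276 = 1026.57.
With uncorrelated errors the cross-covariances are all true-score covariance, so they carry over unchanged; only the diagonal terms shrink to ρᵢσᵢ².
True-score variance = [14²·0.78 + 23²·0.56 + 7.3²·0.95] + 248.276 = 499.745 + 248.276 = 748.022.
Reliability = 748.022 / 1026.57 = 0.729.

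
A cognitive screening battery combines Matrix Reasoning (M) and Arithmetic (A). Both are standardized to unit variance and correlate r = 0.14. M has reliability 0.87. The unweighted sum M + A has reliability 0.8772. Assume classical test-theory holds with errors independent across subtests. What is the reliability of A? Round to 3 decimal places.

0.850

Var(M+A) = 2 + 2·0.14 = 2.280.
True-score variance = ρ_M + ρ_A + 2·0.14, so 0.8772 = (0.87 + ρ_A + 0.28) / 2.280.
ρ_A = 0.8772·2.280 − 0.87 − 0.28 = 0.850.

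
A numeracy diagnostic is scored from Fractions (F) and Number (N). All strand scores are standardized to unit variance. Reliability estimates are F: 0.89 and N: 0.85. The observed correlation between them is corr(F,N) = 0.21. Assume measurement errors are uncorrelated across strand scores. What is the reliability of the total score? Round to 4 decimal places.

0.8926

Var(F+N) = 2 + 2·[0.21] = 2 + 0.42 = 2.42.
Under uncorrelated errors the observed covariances equal the true-score covariances, so only the own-variance terms attenuate.
True-score variance = [0.89 + 0.85] + 0.42 = 1.74 + 0.42 = 2.16.
Reliability = 2.16 / 2.42 = 0.8926.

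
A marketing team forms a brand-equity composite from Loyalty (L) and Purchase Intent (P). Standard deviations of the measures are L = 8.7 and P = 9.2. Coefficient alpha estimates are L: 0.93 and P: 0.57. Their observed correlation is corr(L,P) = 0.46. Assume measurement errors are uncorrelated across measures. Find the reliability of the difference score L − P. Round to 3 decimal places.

0.519

Var(L−P) = 8.7² + 9.2² − 2·8.7·9.2·0.46 = 160.33 − 73.6368 = 86.6932.
Under uncorrelated errors the observed covariances equal the true-score covariances, so only the own-variance terms attenuate.
True-score variance = [8.7²·0.93 + 9.2²·0.57] − 73.6368 = 118.636 − 73.6368 = 44.9997.
Reliability = 44.9997 / 86.6932 = 0.519.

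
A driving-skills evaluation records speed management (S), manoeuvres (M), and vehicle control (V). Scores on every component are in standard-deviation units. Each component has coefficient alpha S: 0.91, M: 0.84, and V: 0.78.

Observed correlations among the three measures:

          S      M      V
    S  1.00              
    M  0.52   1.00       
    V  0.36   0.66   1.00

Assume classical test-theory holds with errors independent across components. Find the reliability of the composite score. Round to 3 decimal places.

0.923

Var(S+M+V) = 3 + 2·[0.52 + 0.36 + 0.66] = 3 + 3.08 = 6.08.
Because errors are independent across components, Cov(Tᵢ,Tⱼ) = Cov(Xᵢ,Xⱼ); the off-diagonal part of the true-score variance is the same as above.
True-score variance = [0.91 + 0.84 + 0.78] + 3.08 = 2.53 + 3.08 = 5.61.
Reliability = 5.61 / 6.08 = 0.923.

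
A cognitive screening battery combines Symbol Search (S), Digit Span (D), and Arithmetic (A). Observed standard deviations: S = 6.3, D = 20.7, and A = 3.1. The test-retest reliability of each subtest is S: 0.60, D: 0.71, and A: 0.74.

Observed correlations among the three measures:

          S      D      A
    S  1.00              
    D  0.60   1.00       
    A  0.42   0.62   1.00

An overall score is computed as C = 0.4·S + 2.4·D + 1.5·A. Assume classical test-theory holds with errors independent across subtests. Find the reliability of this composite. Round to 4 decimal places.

0.7540

Var(C) = 0.4²·6.3² + 2.4²·20.7² + 1.5²·3.1² + 2·[0.96·6.3·20.7·0.60 + 0.6·6.3·3.1·0.42 + 3.6·20.7·3.1·0.62] = 2496.08 + 446.53 = 2942.61.
With uncorrelated errors the cross-covariances are all true-score covariance, so they carry over unchanged; only the diagonal terms shrink to ρᵢσᵢ².
True-score variance = [0.4²·6.3²·0.60 + 2.4²·20.7²·0.71 + 1.5²·3.1²·0.74] + 446.53 = 1772.16 + 446.53 = 2218.69.
Reliability = 2218.69 / 2942.61 = 0.7540.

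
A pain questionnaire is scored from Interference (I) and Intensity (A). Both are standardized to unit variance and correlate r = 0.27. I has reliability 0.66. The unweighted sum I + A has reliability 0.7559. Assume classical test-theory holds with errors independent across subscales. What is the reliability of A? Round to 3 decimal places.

Var(I+A) = 2 + 2·0.27 = 2.540.
True-score variance = ρ_I + ρ_A + 2·0.27, so 0.7559 = (0.66 + ρ_A + 0.54) / 2.540.
ρ_A = 0.7559·2.540 − 0.66 − 0.54 = 0.720.

0.720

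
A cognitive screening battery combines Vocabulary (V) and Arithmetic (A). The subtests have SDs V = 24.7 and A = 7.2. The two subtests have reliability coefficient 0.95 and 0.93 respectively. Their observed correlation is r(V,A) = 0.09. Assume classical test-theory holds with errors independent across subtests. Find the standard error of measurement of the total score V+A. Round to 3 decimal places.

5.842

Var(total) = 661.93 + 32.0112 = 693.941.
True-score variance = 627.797 + 32.0112 = 659.808, so reliability = 0.9508.
Error variance = 693.941 − 659.808 = 34.1333; SEM = √34.1333 = 5.842.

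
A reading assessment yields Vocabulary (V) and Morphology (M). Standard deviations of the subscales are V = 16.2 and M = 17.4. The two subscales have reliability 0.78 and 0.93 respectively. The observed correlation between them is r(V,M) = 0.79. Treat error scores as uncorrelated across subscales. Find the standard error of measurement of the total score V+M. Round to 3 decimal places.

8.884

Var(total) = 565.2 + 445.37 = 1010.57.
True-score variance = 486.27 + 445.37 = 931.64, so reliability = 0.9219.
Error variance = 1010.57 − 931.64 = 78.93; SEM = √78.93 = 8.884.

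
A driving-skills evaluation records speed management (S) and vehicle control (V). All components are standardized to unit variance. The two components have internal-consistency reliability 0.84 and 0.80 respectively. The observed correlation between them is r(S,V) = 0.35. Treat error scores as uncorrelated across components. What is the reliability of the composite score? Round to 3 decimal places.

0.867

Var(S+V) = 2 + 2·[0.35] = 2 + 0.7 = 2.7.
With uncorrelated errors the cross-covariances are all true-score covariance, so they carry over unchanged; only the diagonal terms shrink to ρᵢσᵢ².
True-score variance = [0.84 + 0.80] + 0.7 = 1.64 + 0.7 = 2.34.
Reliability = 2.34 / 2.7 = 0.867.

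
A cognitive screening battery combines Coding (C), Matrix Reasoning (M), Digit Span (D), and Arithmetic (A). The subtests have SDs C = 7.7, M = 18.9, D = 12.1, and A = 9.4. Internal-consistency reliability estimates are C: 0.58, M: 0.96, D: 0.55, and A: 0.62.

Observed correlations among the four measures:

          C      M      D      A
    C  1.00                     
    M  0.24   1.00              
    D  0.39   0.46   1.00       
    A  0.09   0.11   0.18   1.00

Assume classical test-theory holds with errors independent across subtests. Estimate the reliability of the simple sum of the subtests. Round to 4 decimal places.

Var(C+M+D+A) = 7.7² + 18.9² + 12.1² + 9.4² + 2·[7.7·18.9·0.24 + 7.7·12.1·0.39 + 7.7·9.4·0.09 + 18.9·12.1·0.46 + 18.9·9.4·0.11 + 12.1·9.4·0.18] = 651.27 + 445.982 = 1097.25.
Under uncorrelated errors the observed covariances equal the true-score covariances, so only the own-variance terms attenuate.
True-score variance = [7.7²·0.58 + 18.9²·0.96 + 12.1²·0.55 + 9.4²·0.62] + 445.982 = 512.618 + 445.982 = 958.6.
Reliability = 958.6 / 1097.25 = 0.8736.

0.8736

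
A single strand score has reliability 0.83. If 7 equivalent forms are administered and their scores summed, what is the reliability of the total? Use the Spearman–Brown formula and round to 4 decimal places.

0.9716

ρ_k = kρ / (1 + (k−1)ρ) = 7·0.83 / (1 + 6·0.83) = 5.810 / 5.980 = 0.9716.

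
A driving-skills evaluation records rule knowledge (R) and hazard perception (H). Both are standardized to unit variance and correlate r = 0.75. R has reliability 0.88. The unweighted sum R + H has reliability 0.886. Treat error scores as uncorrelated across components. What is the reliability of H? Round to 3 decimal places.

0.721

Var(R+H) = 2 + 2·0.75 = 3.500.
True-score variance = ρ_R + ρ_H + 2·0.75, so 0.886 = (0.88 + ρ_H + 1.50) / 3.500.
ρ_H = 0.886·3.500 − 0.88 − 1.50 = 0.721.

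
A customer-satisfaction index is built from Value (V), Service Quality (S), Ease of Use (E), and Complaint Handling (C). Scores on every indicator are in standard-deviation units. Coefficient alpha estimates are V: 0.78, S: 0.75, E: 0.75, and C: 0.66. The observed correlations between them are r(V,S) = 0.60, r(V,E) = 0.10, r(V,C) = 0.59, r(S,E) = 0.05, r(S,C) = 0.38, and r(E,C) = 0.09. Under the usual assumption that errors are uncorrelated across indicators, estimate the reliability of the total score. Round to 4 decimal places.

0.8609

Var(V+S+E+C) = 4 + 2·[0.60 + 0.10 + 0.59 + 0.05 + 0.38 + 0.09] = 4 + 3.62 = 7.62.
With uncorrelated errors the cross-covariances are all true-score covariance, so they carry over unchanged; only the diagonal terms shrink to ρᵢσᵢ².
True-score variance = [0.78 + 0.75 + 0.75 + 0.66] + 3.62 = 2.94 + 3.62 = 6.56.
Reliability = 6.56 / 7.62 = 0.8609.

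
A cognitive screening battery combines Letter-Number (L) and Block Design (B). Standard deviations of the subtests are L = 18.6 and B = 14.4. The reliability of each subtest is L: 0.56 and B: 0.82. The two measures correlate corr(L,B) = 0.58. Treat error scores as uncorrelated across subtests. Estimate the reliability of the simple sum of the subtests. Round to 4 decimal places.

Var(L+B) = 18.6² + 14.4² + 2·[18.6·14.4·0.58] = 553.32 + 310.694 = 864.014.
Because errors are independent across components, Cov(Tᵢ,Tⱼ) = Cov(Xᵢ,Xⱼ); the off-diagonal part of the true-score variance is the same as above.
True-score variance = [18.6²·0.56 + 14.4²·0.82] + 310.694 = 363.773 + 310.694 = 674.467.
Reliability = 674.467 / 864.014 = 0.7806.

0.7806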